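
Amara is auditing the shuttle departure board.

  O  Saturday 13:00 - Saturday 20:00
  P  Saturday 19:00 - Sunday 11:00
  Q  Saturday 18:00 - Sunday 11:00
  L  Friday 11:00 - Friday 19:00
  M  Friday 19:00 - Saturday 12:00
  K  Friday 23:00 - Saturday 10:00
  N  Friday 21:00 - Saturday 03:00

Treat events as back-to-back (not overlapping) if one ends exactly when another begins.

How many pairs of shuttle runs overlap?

6

Check each pair: they overlap iff neither finishes before the other starts.
Sorted by start: L, M, N, K, O, Q, P.
M starts exactly when L ends (back-to-back, no overlap), so L has no further overlaps.
N starts before M ends → M and N overlap.
K starts before M ends → M and K overlap.
O starts after M ends, so M has no further overlaps.
K starts before N ends → N and K overlap.
O starts after N ends, so N has no further overlaps.
O starts after K ends, so K has no further overlaps.
Q starts before O ends → O and Q overlap.
P starts before O ends → O and P overlap.
P starts before Q ends → Q and P overlap.
Overlapping pairs: K & M, K & N, M & N, O & P, O & Q, P & Q — 6 in total.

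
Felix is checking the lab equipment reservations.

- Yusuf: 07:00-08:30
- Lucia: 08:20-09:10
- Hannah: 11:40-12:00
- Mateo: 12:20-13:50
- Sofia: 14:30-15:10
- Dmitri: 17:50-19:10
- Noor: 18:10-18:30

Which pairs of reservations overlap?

Check each pair: they overlap iff neither finishes before the other starts.
Sorted by start: Yusuf, Lucia, Hannah, Mateo, Sofia, Dmitri, Noor.
Lucia starts before Yusuf ends → Yusuf and Lucia overlap.
Hannah starts after Yusuf ends; Yusuf is clear from here.
Hannah starts after Lucia ends; Lucia is clear from here.
Mateo starts after Hannah ends; Hannah is clear from here.
Sofia starts after Mateo ends; Mateo is clear from here.
Dmitri starts after Sofia ends; Sofia is clear from here.
Noor starts before Dmitri ends → Dmitri and Noor overlap.

Dmitri & Noor, Lucia & Yusuf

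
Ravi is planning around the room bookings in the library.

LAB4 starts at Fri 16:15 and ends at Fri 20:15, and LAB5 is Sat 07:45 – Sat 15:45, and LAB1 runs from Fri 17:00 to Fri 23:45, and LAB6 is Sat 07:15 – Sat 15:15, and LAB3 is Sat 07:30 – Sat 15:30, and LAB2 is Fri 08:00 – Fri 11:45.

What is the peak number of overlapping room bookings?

3

Walk through starts and ends in time order (an end at T is processed before a start at T):
Fri 08:00 start LAB2 → 1
Fri 11:45 end LAB2 → 0
Fri 16:15 start LAB4 → 1
Fri 17:00 start LAB1 → 2
Fri 20:15 end LAB4 → 1
Fri 23:45 end LAB1 → 0
Sat 07:15 start LAB6 → 1
Sat 07:30 start LAB3 → 2
Sat 07:45 start LAB5 → 3
Sat 15:15 end LAB6 → 2
Sat 15:30 end LAB3 → 1
Sat 15:45 end LAB5 → 0
Peak is 3, at Sat 07:45 (LAB3, LAB5, LAB6).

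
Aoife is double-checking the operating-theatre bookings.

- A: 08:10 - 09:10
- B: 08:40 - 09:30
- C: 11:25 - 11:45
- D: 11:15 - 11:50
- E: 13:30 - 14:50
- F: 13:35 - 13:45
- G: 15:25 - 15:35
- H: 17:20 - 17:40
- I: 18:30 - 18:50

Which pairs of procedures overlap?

Sorted by start: A, B, D, C, E, F, G, H, I.
B starts before A ends → A and B overlap.
D starts after A ends, so A has no further overlaps.
D starts after B ends, so B has no further overlaps.
C starts before D ends → D and C overlap.
E starts after D ends, so D has no further overlaps.
E starts after C ends, so C has no further overlaps.
F starts before E ends → E and F overlap.
G starts after E ends, so E has no further overlaps.
G starts after F ends, so F has no further overlaps.
H starts after G ends, so G has no further overlaps.
I starts after H ends.

A & B, C & D, E & F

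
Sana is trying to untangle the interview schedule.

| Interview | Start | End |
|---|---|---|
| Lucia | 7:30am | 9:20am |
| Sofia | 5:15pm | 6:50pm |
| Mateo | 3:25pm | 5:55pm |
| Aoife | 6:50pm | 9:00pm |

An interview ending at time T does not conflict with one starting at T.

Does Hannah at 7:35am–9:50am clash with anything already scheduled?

Lucia: starts 7:30am before Hannah ends 9:50am, and ends 9:20am after Hannah starts 7:35am → overlap.
Mateo: starts 3:25pm at or after Hannah ends 9:50am → clear.
Sofia: starts 5:15pm at or after Hannah ends 9:50am → clear.
Aoife: starts 6:50pm at or after Hannah ends 9:50am → clear.
Hannah overlaps Lucia.

Yes — it overlaps Lucia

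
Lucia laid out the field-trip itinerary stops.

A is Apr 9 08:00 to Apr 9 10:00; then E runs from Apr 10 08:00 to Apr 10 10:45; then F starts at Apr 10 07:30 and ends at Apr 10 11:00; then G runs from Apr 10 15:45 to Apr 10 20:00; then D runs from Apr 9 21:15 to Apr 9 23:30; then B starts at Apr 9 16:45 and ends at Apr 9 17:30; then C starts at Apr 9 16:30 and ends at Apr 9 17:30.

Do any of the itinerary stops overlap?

Yes

Sorted by start: A, C, B, D, F, E, G.
C starts after A ends, so A has no further overlaps.
B starts before C ends → C and B overlap.
That's a conflict, so the schedule is not conflict-free.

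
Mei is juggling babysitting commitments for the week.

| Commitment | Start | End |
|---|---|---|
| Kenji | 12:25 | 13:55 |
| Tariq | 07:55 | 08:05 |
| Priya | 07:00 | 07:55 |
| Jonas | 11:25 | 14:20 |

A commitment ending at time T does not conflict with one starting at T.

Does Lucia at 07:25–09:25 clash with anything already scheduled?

Priya: starts 07:00 before Lucia ends 09:25, and ends 07:55 after Lucia starts 07:25 → overlap.
Tariq: starts 07:55 before Lucia ends 09:25, and ends 08:05 after Lucia starts 07:25 → overlap.
Jonas: starts 11:25 at or after Lucia ends 09:25 → clear.
Kenji: starts 12:25 at or after Lucia ends 09:25 → clear.
Lucia overlaps Priya, Tariq.

Yes — it overlaps Priya, Tariq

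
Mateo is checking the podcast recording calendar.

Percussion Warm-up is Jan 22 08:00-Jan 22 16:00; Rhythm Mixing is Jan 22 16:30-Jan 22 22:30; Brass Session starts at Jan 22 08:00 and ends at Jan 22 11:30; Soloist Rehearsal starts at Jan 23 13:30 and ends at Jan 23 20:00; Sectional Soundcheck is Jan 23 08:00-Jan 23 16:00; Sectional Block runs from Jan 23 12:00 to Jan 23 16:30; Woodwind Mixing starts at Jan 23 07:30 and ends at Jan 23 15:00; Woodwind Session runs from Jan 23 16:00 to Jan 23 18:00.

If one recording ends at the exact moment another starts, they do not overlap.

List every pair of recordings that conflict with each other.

Two intervals overlap when each starts before the other ends.
Sorted by start: Brass Session, Percussion Warm-up, Rhythm Mixing, Woodwind Mixing, Sectional Soundcheck, Sectional Block, Soloist Rehearsal, Woodwind Session.
Percussion Warm-up starts before Brass Session ends → Brass Session and Percussion Warm-up overlap.
Rhythm Mixing starts after Brass Session ends, so Brass Session has no further overlaps.
Rhythm Mixing starts after Percussion Warm-up ends, so Percussion Warm-up has no further overlaps.
Woodwind Mixing starts after Rhythm Mixing ends, so Rhythm Mixing has no further overlaps.
Sectional Soundcheck starts before Woodwind Mixing ends → Woodwind Mixing and Sectional Soundcheck overlap.
Sectional Block starts before Woodwind Mixing ends → Woodwind Mixing and Sectional Block overlap.
Soloist Rehearsal starts before Woodwind Mixing ends → Woodwind Mixing and Soloist Rehearsal overlap.
Woodwind Session starts after Woodwind Mixing ends.
Sectional Block starts before Sectional Soundcheck ends → Sectional Soundcheck and Sectional Block overlap.
Soloist Rehearsal starts before Sectional Soundcheck ends → Sectional Soundcheck and Soloist Rehearsal overlap.
Woodwind Session starts exactly when Sectional Soundcheck ends (back-to-back, no overlap).
Soloist Rehearsal starts before Sectional Block ends → Sectional Block and Soloist Rehearsal overlap.
Woodwind Session starts before Sectional Block ends → Sectional Block and Woodwind Session overlap.
Woodwind Session starts before Soloist Rehearsal ends → Soloist Rehearsal and Woodwind Session overlap.

Brass Session & Percussion Warm-up, Sectional Block & Sectional Soundcheck, Sectional Block & Soloist Rehearsal, Sectional Block & Woodwind Mixing, Sectional Block & Woodwind Session, Sectional Soundcheck & Soloist Rehearsal, Sectional Soundcheck & Woodwind Mixing, Soloist Rehearsal & Woodwind Mixing, Soloist Rehearsal & Woodwind Session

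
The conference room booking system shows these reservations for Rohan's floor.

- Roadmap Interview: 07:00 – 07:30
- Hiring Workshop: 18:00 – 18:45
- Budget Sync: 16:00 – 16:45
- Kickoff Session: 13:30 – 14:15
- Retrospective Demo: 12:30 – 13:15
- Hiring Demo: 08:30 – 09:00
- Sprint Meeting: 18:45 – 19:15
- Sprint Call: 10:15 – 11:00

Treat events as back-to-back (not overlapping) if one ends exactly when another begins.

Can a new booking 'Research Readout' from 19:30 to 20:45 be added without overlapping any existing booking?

Roadmap Interview: ends 07:30 at or before Research Readout starts 19:30 → clear.
Hiring Demo: ends 09:00 at or before Research Readout starts 19:30 → clear.
Sprint Call: ends 11:00 at or before Research Readout starts 19:30 → clear.
Retrospective Demo: ends 13:15 at or before Research Readout starts 19:30 → clear.
Kickoff Session: ends 14:15 at or before Research Readout starts 19:30 → clear.
Budget Sync: ends 16:45 at or before Research Readout starts 19:30 → clear.
Hiring Workshop: ends 18:45 at or before Research Readout starts 19:30 → clear.
Sprint Meeting: ends 19:15 at or before Research Readout starts 19:30 → clear.

Yes — the slot is free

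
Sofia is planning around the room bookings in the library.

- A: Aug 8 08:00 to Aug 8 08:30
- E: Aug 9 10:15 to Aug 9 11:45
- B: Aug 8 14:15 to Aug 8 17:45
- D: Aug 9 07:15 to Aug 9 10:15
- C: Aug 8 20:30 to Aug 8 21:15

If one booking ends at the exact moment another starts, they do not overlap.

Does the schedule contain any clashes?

No

Sorted by start: A, B, C, D, E.
B starts after A ends; A is clear from here.
C starts after B ends; B is clear from here.
D starts after C ends; C is clear from here.
E starts exactly when D ends (back-to-back, no overlap).
Every pair is clear; the schedule has no overlaps.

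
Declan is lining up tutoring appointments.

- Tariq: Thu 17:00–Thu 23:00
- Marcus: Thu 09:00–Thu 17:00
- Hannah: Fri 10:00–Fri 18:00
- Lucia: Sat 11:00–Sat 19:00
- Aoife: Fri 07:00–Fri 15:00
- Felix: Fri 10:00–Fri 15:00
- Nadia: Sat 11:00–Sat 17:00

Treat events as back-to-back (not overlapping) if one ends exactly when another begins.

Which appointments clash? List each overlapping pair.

Sorted by start: Marcus, Tariq, Aoife, Hannah, Felix, Lucia, Nadia.
Tariq starts exactly when Marcus ends (back-to-back, no overlap), so nothing later overlaps Marcus either.
Aoife starts after Tariq ends, so nothing later overlaps Tariq either.
Hannah starts before Aoife ends → Aoife and Hannah overlap.
Felix starts before Aoife ends → Aoife and Felix overlap.
Lucia starts after Aoife ends, so nothing later overlaps Aoife either.
Felix starts before Hannah ends → Hannah and Felix overlap.
Lucia starts after Hannah ends, so nothing later overlaps Hannah either.
Lucia starts after Felix ends, so nothing later overlaps Felix either.
Nadia starts before Lucia ends → Lucia and Nadia overlap.

Aoife & Felix, Aoife & Hannah, Felix & Hannah, Lucia & Nadia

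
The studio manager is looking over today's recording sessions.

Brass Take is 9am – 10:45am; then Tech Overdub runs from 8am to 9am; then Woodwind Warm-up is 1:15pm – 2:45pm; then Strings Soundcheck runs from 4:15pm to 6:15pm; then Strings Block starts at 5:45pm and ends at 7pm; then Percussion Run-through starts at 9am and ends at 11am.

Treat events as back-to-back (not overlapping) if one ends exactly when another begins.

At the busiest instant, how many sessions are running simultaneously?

2

Walk through starts and ends in time order (an end at T is processed before a start at T):
8am start Tech Overdub → 1
9am end Tech Overdub → 0
9am start Brass Take → 1
9am start Percussion Run-through → 2
10:45am end Brass Take → 1
11am end Percussion Run-through → 0
1:15pm start Woodwind Warm-up → 1
2:45pm end Woodwind Warm-up → 0
4:15pm start Strings Soundcheck → 1
5:45pm start Strings Block → 2
6:15pm end Strings Soundcheck → 1
7pm end Strings Block → 0
Peak is 2, at 9am (Brass Take, Percussion Run-through).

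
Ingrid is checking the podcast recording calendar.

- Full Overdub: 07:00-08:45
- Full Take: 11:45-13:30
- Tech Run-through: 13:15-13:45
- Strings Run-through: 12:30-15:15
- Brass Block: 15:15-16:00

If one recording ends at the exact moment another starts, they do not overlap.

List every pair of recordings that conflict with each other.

Check each pair: they overlap iff neither finishes before the other starts.
Sorted by start: Full Overdub, Full Take, Strings Run-through, Tech Run-through, Brass Block.
Full Take starts after Full Overdub ends, so Full Overdub has no further overlaps.
Strings Run-through starts before Full Take ends → Full Take and Strings Run-through overlap.
Tech Run-through starts before Full Take ends → Full Take and Tech Run-through overlap.
Brass Block starts after Full Take ends.
Tech Run-through starts before Strings Run-through ends → Strings Run-through and Tech Run-through overlap.
Brass Block starts exactly when Strings Run-through ends (back-to-back, no overlap).
Brass Block starts after Tech Run-through ends.

Full Take & Strings Run-through, Full Take & Tech Run-through, Strings Run-through & Tech Run-through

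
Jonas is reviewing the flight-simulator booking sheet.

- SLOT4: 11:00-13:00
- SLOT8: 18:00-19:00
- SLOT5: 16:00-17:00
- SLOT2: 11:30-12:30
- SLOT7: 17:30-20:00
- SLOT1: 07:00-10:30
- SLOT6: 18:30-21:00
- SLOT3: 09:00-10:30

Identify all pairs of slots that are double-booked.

SLOT1 & SLOT3, SLOT2 & SLOT4, SLOT6 & SLOT7, SLOT6 & SLOT8, SLOT7 & SLOT8

Two intervals overlap when each starts before the other ends.
Sorted by start: SLOT1, SLOT3, SLOT4, SLOT2, SLOT5, SLOT7, SLOT8, SLOT6.
SLOT3 starts before SLOT1 ends → SLOT1 and SLOT3 overlap.
SLOT4 starts after SLOT1 ends, so SLOT1 has no further overlaps.
SLOT4 starts after SLOT3 ends, so SLOT3 has no further overlaps.
SLOT2 starts before SLOT4 ends → SLOT4 and SLOT2 overlap.
SLOT5 starts after SLOT4 ends, so SLOT4 has no further overlaps.
SLOT5 starts after SLOT2 ends, so SLOT2 has no further overlaps.
SLOT7 starts after SLOT5 ends, so SLOT5 has no further overlaps.
SLOT8 starts before SLOT7 ends → SLOT7 and SLOT8 overlap.
SLOT6 starts before SLOT7 ends → SLOT7 and SLOT6 overlap.
SLOT6 starts before SLOT8 ends → SLOT8 and SLOT6 overlap.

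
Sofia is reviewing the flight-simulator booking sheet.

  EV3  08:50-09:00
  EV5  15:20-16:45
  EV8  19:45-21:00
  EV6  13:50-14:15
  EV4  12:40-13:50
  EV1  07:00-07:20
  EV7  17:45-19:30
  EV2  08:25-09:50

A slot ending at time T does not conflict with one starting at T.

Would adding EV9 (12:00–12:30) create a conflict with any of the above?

No — it doesn't clash with anything

EV1: ends 07:20 at or before EV9 starts 12:00 → clear.
EV2: ends 09:50 at or before EV9 starts 12:00 → clear.
EV3: ends 09:00 at or before EV9 starts 12:00 → clear.
EV4: starts 12:40 at or after EV9 ends 12:30 → clear.
EV6: starts 13:50 at or after EV9 ends 12:30 → clear.
EV5: starts 15:20 at or after EV9 ends 12:30 → clear.
EV7: starts 17:45 at or after EV9 ends 12:30 → clear.
EV8: starts 19:45 at or after EV9 ends 12:30 → clear.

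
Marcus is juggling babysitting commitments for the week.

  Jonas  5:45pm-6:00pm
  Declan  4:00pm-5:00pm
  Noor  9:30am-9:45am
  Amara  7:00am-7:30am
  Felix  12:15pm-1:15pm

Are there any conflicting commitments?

Sorted by start: Amara, Noor, Felix, Declan, Jonas.
Noor starts after Amara ends, so nothing later overlaps Amara either.
Felix starts after Noor ends, so nothing later overlaps Noor either.
Declan starts after Felix ends, so nothing later overlaps Felix either.
Jonas starts after Declan ends.
Every pair is clear; the schedule has no overlaps.

No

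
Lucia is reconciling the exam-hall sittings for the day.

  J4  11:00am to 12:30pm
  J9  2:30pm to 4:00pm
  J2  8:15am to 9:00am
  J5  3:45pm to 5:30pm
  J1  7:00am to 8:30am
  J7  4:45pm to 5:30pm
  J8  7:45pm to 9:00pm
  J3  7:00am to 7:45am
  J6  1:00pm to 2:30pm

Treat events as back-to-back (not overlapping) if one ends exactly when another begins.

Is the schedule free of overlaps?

Sorted by start: J1, J3, J2, J4, J6, J9, J5, J7, J8.
J3 starts before J1 ends → J1 and J3 overlap.
That's a conflict, so the schedule is not conflict-free.

No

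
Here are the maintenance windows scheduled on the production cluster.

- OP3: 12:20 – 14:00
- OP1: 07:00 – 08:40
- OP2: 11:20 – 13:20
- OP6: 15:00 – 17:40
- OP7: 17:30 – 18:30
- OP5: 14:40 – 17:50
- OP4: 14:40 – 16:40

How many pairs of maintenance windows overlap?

6

Sorted by start: OP1, OP2, OP3, OP4, OP5, OP6, OP7.
OP2 starts after OP1 ends, so OP1 has no further overlaps.
OP3 starts before OP2 ends → OP2 and OP3 overlap.
OP4 starts after OP2 ends, so OP2 has no further overlaps.
OP4 starts after OP3 ends, so OP3 has no further overlaps.
OP5 starts before OP4 ends → OP4 and OP5 overlap.
OP6 starts before OP4 ends → OP4 and OP6 overlap.
OP7 starts after OP4 ends.
OP6 starts before OP5 ends → OP5 and OP6 overlap.
OP7 starts before OP5 ends → OP5 and OP7 overlap.
OP7 starts before OP6 ends → OP6 and OP7 overlap.
Overlapping pairs: OP2 & OP3, OP4 & OP5, OP4 & OP6, OP5 & OP6, OP5 & OP7, OP6 & OP7 — 6 in total.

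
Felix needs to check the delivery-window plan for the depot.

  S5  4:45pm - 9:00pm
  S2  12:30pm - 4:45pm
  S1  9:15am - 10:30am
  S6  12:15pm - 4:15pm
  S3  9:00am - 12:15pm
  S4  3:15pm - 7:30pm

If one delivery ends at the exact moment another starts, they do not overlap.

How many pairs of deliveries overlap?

5

Sorted by start: S3, S1, S6, S2, S4, S5.
S1 starts before S3 ends → S3 and S1 overlap.
S6 starts exactly when S3 ends (back-to-back, no overlap); S3 is clear from here.
S6 starts after S1 ends; S1 is clear from here.
S2 starts before S6 ends → S6 and S2 overlap.
S4 starts before S6 ends → S6 and S4 overlap.
S5 starts after S6 ends.
S4 starts before S2 ends → S2 and S4 overlap.
S5 starts exactly when S2 ends (back-to-back, no overlap).
S5 starts before S4 ends → S4 and S5 overlap.
Overlapping pairs: S1 & S3, S2 & S4, S2 & S6, S4 & S5, S4 & S6 — 5 in total.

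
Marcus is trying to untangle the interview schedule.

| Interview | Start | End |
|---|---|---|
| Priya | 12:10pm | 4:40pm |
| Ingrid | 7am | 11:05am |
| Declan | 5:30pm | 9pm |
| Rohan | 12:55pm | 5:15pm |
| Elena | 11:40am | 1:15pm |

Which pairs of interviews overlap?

Sorted by start: Ingrid, Elena, Priya, Rohan, Declan.
Elena starts after Ingrid ends, so nothing later overlaps Ingrid either.
Priya starts before Elena ends → Elena and Priya overlap.
Rohan starts before Elena ends → Elena and Rohan overlap.
Declan starts after Elena ends.
Rohan starts before Priya ends → Priya and Rohan overlap.
Declan starts after Priya ends.
Declan starts after Rohan ends.

Elena & Priya, Elena & Rohan, Priya & Rohan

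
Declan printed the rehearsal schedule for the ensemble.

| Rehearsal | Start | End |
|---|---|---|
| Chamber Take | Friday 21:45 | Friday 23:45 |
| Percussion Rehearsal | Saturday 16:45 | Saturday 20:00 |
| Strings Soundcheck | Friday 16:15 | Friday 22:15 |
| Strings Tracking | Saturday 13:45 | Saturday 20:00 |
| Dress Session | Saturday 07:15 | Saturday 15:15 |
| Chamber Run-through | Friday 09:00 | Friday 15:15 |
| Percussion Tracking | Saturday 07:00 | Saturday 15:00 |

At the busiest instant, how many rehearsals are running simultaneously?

Sweep the timeline, counting +1 at each start and −1 at each end (ends before starts at a tie):
Friday 09:00 start Chamber Run-through → 1
Friday 15:15 end Chamber Run-through → 0
Friday 16:15 start Strings Soundcheck → 1
Friday 21:45 start Chamber Take → 2
Friday 22:15 end Strings Soundcheck → 1
Friday 23:45 end Chamber Take → 0
Saturday 07:00 start Percussion Tracking → 1
Saturday 07:15 start Dress Session → 2
Saturday 13:45 start Strings Tracking → 3
Saturday 15:00 end Percussion Tracking → 2
Saturday 15:15 end Dress Session → 1
Saturday 16:45 start Percussion Rehearsal → 2
Saturday 20:00 end Percussion Rehearsal → 1
Saturday 20:00 end Strings Tracking → 0
Peak is 3, at Saturday 13:45 (Dress Session, Percussion Tracking, Strings Tracking).

3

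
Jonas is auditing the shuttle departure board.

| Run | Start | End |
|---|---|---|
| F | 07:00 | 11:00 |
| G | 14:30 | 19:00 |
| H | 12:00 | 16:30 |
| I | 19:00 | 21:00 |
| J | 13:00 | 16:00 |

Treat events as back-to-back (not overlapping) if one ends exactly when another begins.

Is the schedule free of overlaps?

No

Check each pair: they overlap iff neither finishes before the other starts.
Sorted by start: F, H, J, G, I.
H starts after F ends — done with F.
J starts before H ends → H and J overlap.
That's a conflict, so the schedule is not conflict-free.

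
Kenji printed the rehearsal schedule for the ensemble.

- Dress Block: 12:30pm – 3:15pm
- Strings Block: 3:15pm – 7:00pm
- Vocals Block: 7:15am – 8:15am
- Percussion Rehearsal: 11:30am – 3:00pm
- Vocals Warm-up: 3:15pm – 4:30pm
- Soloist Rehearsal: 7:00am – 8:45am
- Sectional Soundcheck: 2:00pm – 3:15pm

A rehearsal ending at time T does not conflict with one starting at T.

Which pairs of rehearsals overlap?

Dress Block & Percussion Rehearsal, Dress Block & Sectional Soundcheck, Percussion Rehearsal & Sectional Soundcheck, Soloist Rehearsal & Vocals Block, Strings Block & Vocals Warm-up

Sorted by start: Soloist Rehearsal, Vocals Block, Percussion Rehearsal, Dress Block, Sectional Soundcheck, Vocals Warm-up, Strings Block.
Vocals Block starts before Soloist Rehearsal ends → Soloist Rehearsal and Vocals Block overlap.
Percussion Rehearsal starts after Soloist Rehearsal ends; Soloist Rehearsal is clear from here.
Percussion Rehearsal starts after Vocals Block ends; Vocals Block is clear from here.
Dress Block starts before Percussion Rehearsal ends → Percussion Rehearsal and Dress Block overlap.
Sectional Soundcheck starts before Percussion Rehearsal ends → Percussion Rehearsal and Sectional Soundcheck overlap.
Vocals Warm-up starts after Percussion Rehearsal ends; Percussion Rehearsal is clear from here.
Sectional Soundcheck starts before Dress Block ends → Dress Block and Sectional Soundcheck overlap.
Vocals Warm-up starts exactly when Dress Block ends (back-to-back, no overlap); Dress Block is clear from here.
Vocals Warm-up starts exactly when Sectional Soundcheck ends (back-to-back, no overlap); Sectional Soundcheck is clear from here.
Strings Block starts before Vocals Warm-up ends → Vocals Warm-up and Strings Block overlap.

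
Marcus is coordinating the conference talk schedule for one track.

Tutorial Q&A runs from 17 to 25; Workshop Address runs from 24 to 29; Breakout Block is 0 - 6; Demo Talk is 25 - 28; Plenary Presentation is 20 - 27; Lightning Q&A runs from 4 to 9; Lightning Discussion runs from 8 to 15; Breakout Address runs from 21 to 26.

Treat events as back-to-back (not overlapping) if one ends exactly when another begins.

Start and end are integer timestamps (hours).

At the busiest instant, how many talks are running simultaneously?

4

Sort all start/end points and keep a running count:
0 start Breakout Block → 1
4 start Lightning Q&A → 2
6 end Breakout Block → 1
8 start Lightning Discussion → 2
9 end Lightning Q&A → 1
15 end Lightning Discussion → 0
17 start Tutorial Q&A → 1
20 start Plenary Presentation → 2
21 start Breakout Address → 3
24 start Workshop Address → 4
25 end Tutorial Q&A → 3
25 start Demo Talk → 4
26 end Breakout Address → 3
27 end Plenary Presentation → 2
28 end Demo Talk → 1
29 end Workshop Address → 0
Peak is 4, at 24 (Breakout Address, Plenary Presentation, Tutorial Q&A, Workshop Address).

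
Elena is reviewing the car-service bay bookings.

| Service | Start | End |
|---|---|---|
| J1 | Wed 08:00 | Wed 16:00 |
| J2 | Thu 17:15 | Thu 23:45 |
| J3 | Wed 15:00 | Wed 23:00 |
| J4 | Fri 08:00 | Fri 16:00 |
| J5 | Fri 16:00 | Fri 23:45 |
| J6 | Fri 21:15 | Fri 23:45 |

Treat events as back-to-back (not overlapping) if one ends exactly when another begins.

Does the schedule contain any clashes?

Sorted by start: J1, J3, J2, J4, J5, J6.
J3 starts before J1 ends → J1 and J3 overlap.
That's a conflict, so the schedule is not conflict-free.

Yes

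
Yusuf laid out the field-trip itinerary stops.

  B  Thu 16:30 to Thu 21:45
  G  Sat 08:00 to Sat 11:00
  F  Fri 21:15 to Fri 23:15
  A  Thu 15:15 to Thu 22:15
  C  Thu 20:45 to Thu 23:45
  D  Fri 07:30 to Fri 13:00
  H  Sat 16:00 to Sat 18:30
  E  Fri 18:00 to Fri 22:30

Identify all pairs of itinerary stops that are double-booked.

Check each pair: they overlap iff neither finishes before the other starts.
Sorted by start: A, B, C, D, E, F, G, H.
B starts before A ends → A and B overlap.
C starts before A ends → A and C overlap.
D starts after A ends; A is clear from here.
C starts before B ends → B and C overlap.
D starts after B ends; B is clear from here.
D starts after C ends; C is clear from here.
E starts after D ends; D is clear from here.
F starts before E ends → E and F overlap.
G starts after E ends; E is clear from here.
G starts after F ends; F is clear from here.
H starts after G ends.

A & B, A & C, B & C, E & F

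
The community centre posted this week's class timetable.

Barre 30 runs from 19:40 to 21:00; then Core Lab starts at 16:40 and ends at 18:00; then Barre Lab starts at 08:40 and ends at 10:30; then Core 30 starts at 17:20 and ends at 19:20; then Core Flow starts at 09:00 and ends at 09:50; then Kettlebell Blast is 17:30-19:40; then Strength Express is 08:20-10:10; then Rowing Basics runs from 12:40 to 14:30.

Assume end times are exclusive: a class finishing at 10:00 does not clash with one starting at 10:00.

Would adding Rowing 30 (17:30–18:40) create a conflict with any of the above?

Strength Express: ends 10:10 at or before Rowing 30 starts 17:30 → clear.
Barre Lab: ends 10:30 at or before Rowing 30 starts 17:30 → clear.
Core Flow: ends 09:50 at or before Rowing 30 starts 17:30 → clear.
Rowing Basics: ends 14:30 at or before Rowing 30 starts 17:30 → clear.
Core Lab: starts 16:40 before Rowing 30 ends 18:40, and ends 18:00 after Rowing 30 starts 17:30 → overlap.
Core 30: starts 17:20 before Rowing 30 ends 18:40, and ends 19:20 after Rowing 30 starts 17:30 → overlap.
Kettlebell Blast: starts 17:30 before Rowing 30 ends 18:40, and ends 19:40 after Rowing 30 starts 17:30 → overlap.
Barre 30: starts 19:40 at or after Rowing 30 ends 18:40 → clear.
Rowing 30 overlaps Kettlebell Blast, Core 30, Core Lab.

Yes — it overlaps Core 30, Core Lab, Kettlebell Blast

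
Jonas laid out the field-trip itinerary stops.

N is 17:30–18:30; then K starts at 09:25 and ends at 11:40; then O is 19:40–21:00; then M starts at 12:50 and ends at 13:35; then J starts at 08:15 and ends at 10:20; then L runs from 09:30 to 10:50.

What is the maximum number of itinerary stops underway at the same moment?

Walk through starts and ends in time order (an end at T is processed before a start at T):
08:15 start J → 1
09:25 start K → 2
09:30 start L → 3
10:20 end J → 2
10:50 end L → 1
11:40 end K → 0
12:50 start M → 1
13:35 end M → 0
17:30 start N → 1
18:30 end N → 0
19:40 start O → 1
21:00 end O → 0
Peak is 3, at 09:30 (J, K, L).

3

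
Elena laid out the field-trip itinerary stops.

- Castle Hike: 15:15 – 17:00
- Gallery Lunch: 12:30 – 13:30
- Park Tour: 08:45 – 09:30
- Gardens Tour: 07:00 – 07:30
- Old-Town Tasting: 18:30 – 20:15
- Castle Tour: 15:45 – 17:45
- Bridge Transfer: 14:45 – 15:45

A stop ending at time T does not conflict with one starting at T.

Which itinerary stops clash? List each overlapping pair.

Sorted by start: Gardens Tour, Park Tour, Gallery Lunch, Bridge Transfer, Castle Hike, Castle Tour, Old-Town Tasting.
Park Tour starts after Gardens Tour ends, so Gardens Tour has no further overlaps.
Gallery Lunch starts after Park Tour ends, so Park Tour has no further overlaps.
Bridge Transfer starts after Gallery Lunch ends, so Gallery Lunch has no further overlaps.
Castle Hike starts before Bridge Transfer ends → Bridge Transfer and Castle Hike overlap.
Castle Tour starts exactly when Bridge Transfer ends (back-to-back, no overlap), so Bridge Transfer has no further overlaps.
Castle Tour starts before Castle Hike ends → Castle Hike and Castle Tour overlap.
Old-Town Tasting starts after Castle Hike ends.
Old-Town Tasting starts after Castle Tour ends.

Bridge Transfer & Castle Hike, Castle Hike & Castle Tour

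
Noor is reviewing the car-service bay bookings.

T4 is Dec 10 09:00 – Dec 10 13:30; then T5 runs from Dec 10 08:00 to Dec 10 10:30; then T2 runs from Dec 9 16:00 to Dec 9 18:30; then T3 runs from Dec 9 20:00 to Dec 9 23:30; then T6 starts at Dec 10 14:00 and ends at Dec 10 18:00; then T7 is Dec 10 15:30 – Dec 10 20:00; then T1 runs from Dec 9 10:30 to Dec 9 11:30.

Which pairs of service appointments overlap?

Sorted by start: T1, T2, T3, T5, T4, T6, T7.
T2 starts after T1 ends — done with T1.
T3 starts after T2 ends — done with T2.
T5 starts after T3 ends — done with T3.
T4 starts before T5 ends → T5 and T4 overlap.
T6 starts after T5 ends — done with T5.
T6 starts after T4 ends — done with T4.
T7 starts before T6 ends → T6 and T7 overlap.

T4 & T5, T6 & T7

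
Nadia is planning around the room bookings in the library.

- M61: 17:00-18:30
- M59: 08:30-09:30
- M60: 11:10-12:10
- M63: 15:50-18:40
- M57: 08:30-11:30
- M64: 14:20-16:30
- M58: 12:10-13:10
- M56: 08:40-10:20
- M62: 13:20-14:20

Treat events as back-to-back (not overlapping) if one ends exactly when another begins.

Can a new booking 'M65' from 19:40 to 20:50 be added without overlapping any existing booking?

Yes — the slot is free

M57: ends 11:30 at or before M65 starts 19:40 → clear.
M59: ends 09:30 at or before M65 starts 19:40 → clear.
M56: ends 10:20 at or before M65 starts 19:40 → clear.
M60: ends 12:10 at or before M65 starts 19:40 → clear.
M58: ends 13:10 at or before M65 starts 19:40 → clear.
M62: ends 14:20 at or before M65 starts 19:40 → clear.
M64: ends 16:30 at or before M65 starts 19:40 → clear.
M63: ends 18:40 at or before M65 starts 19:40 → clear.
M61: ends 18:30 at or before M65 starts 19:40 → clear.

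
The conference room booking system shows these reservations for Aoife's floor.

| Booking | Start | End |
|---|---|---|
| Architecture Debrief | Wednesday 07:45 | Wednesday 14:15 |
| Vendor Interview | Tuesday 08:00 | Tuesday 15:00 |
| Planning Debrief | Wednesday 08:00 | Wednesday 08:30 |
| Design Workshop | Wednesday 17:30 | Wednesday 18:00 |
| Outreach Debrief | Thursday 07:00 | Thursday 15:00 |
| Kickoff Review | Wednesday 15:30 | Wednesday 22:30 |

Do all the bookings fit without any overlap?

No

Sorted by start: Vendor Interview, Architecture Debrief, Planning Debrief, Kickoff Review, Design Workshop, Outreach Debrief.
Architecture Debrief starts after Vendor Interview ends — done with Vendor Interview.
Planning Debrief starts before Architecture Debrief ends → Architecture Debrief and Planning Debrief overlap.
That's a conflict, so the schedule is not conflict-free.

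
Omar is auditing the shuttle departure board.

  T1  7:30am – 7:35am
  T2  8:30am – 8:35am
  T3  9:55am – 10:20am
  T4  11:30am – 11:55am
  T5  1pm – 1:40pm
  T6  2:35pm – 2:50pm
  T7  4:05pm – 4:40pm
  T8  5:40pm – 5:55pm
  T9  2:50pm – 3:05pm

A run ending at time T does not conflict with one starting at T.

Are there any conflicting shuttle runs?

No

Two intervals overlap when each starts before the other ends.
Sorted by start: T1, T2, T3, T4, T5, T6, T9, T7, T8.
T2 starts after T1 ends — done with T1.
T3 starts after T2 ends — done with T2.
T4 starts after T3 ends — done with T3.
T5 starts after T4 ends — done with T4.
T6 starts after T5 ends — done with T5.
T9 starts exactly when T6 ends (back-to-back, no overlap) — done with T6.
T7 starts after T9 ends — done with T9.
T8 starts after T7 ends.
Every pair is clear; the schedule has no overlaps.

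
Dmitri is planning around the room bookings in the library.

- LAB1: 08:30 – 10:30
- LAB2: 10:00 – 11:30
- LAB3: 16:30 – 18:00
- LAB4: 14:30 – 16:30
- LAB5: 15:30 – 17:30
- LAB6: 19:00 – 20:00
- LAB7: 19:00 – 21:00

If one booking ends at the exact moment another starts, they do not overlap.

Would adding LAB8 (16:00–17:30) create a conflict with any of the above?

LAB1: ends 10:30 at or before LAB8 starts 16:00 → clear.
LAB2: ends 11:30 at or before LAB8 starts 16:00 → clear.
LAB4: starts 14:30 before LAB8 ends 17:30, and ends 16:30 after LAB8 starts 16:00 → overlap.
LAB5: starts 15:30 before LAB8 ends 17:30, and ends 17:30 after LAB8 starts 16:00 → overlap.
LAB3: starts 16:30 before LAB8 ends 17:30, and ends 18:00 after LAB8 starts 16:00 → overlap.
LAB6: starts 19:00 at or after LAB8 ends 17:30 → clear.
LAB7: starts 19:00 at or after LAB8 ends 17:30 → clear.
LAB8 overlaps LAB3, LAB4, LAB5.

Yes — it overlaps LAB3, LAB4, LAB5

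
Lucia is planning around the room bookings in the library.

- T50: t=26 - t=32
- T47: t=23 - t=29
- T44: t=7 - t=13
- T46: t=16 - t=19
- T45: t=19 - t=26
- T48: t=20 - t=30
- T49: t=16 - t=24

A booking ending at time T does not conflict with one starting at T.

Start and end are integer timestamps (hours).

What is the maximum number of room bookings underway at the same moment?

4

Sweep the timeline, counting +1 at each start and −1 at each end (ends before starts at a tie):
t=7 start T44 → 1
t=13 end T44 → 0
t=16 start T46 → 1
t=16 start T49 → 2
t=19 end T46 → 1
t=19 start T45 → 2
t=20 start T48 → 3
t=23 start T47 → 4
t=24 end T49 → 3
t=26 end T45 → 2
t=26 start T50 → 3
t=29 end T47 → 2
t=30 end T48 → 1
t=32 end T50 → 0
Peak is 4, at t=23 (T45, T47, T48, T49).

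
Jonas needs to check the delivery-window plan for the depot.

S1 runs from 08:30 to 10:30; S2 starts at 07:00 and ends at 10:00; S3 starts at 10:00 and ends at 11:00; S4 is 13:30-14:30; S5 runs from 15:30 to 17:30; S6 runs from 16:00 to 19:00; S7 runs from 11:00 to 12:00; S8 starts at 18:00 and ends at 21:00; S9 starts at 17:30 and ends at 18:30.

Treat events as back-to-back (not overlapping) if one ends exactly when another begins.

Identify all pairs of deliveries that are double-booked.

S1 & S2, S1 & S3, S5 & S6, S6 & S8, S6 & S9, S8 & S9

Sorted by start: S2, S1, S3, S7, S4, S5, S6, S9, S8.
S1 starts before S2 ends → S2 and S1 overlap.
S3 starts exactly when S2 ends (back-to-back, no overlap); S2 is clear from here.
S3 starts before S1 ends → S1 and S3 overlap.
S7 starts after S1 ends; S1 is clear from here.
S7 starts exactly when S3 ends (back-to-back, no overlap); S3 is clear from here.
S4 starts after S7 ends; S7 is clear from here.
S5 starts after S4 ends; S4 is clear from here.
S6 starts before S5 ends → S5 and S6 overlap.
S9 starts exactly when S5 ends (back-to-back, no overlap); S5 is clear from here.
S9 starts before S6 ends → S6 and S9 overlap.
S8 starts before S6 ends → S6 and S8 overlap.
S8 starts before S9 ends → S9 and S8 overlap.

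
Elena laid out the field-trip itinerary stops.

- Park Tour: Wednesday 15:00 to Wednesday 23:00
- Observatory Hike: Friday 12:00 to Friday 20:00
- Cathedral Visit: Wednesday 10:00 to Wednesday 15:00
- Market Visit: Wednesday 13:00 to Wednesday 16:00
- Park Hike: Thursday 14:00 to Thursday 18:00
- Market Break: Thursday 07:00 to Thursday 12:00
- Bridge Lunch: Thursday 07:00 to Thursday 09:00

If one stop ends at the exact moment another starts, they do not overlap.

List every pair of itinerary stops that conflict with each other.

Bridge Lunch & Market Break, Cathedral Visit & Market Visit, Market Visit & Park Tour

Sorted by start: Cathedral Visit, Market Visit, Park Tour, Market Break, Bridge Lunch, Park Hike, Observatory Hike.
Market Visit starts before Cathedral Visit ends → Cathedral Visit and Market Visit overlap.
Park Tour starts exactly when Cathedral Visit ends (back-to-back, no overlap) — done with Cathedral Visit.
Park Tour starts before Market Visit ends → Market Visit and Park Tour overlap.
Market Break starts after Market Visit ends — done with Market Visit.
Market Break starts after Park Tour ends — done with Park Tour.
Bridge Lunch starts before Market Break ends → Market Break and Bridge Lunch overlap.
Park Hike starts after Market Break ends — done with Market Break.
Park Hike starts after Bridge Lunch ends — done with Bridge Lunch.
Observatory Hike starts after Park Hike ends.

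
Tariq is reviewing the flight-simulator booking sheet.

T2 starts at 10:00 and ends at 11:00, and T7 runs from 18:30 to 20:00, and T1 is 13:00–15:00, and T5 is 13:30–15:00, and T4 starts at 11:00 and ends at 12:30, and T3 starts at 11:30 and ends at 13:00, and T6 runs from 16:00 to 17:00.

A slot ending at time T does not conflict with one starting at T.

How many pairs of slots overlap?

Sorted by start: T2, T4, T3, T1, T5, T6, T7.
T4 starts exactly when T2 ends (back-to-back, no overlap), so nothing later overlaps T2 either.
T3 starts before T4 ends → T4 and T3 overlap.
T1 starts after T4 ends, so nothing later overlaps T4 either.
T1 starts exactly when T3 ends (back-to-back, no overlap), so nothing later overlaps T3 either.
T5 starts before T1 ends → T1 and T5 overlap.
T6 starts after T1 ends, so nothing later overlaps T1 either.
T6 starts after T5 ends, so nothing later overlaps T5 either.
T7 starts after T6 ends.
Overlapping pairs: T1 & T5, T3 & T4 — 2 in total.

2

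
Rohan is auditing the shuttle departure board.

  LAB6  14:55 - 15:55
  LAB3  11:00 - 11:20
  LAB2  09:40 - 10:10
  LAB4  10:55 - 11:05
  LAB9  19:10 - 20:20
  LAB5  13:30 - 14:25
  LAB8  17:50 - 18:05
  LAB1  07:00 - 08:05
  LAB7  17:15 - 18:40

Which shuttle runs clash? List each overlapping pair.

Sorted by start: LAB1, LAB2, LAB4, LAB3, LAB5, LAB6, LAB7, LAB8, LAB9.
LAB2 starts after LAB1 ends; LAB1 is clear from here.
LAB4 starts after LAB2 ends; LAB2 is clear from here.
LAB3 starts before LAB4 ends → LAB4 and LAB3 overlap.
LAB5 starts after LAB4 ends; LAB4 is clear from here.
LAB5 starts after LAB3 ends; LAB3 is clear from here.
LAB6 starts after LAB5 ends; LAB5 is clear from here.
LAB7 starts after LAB6 ends; LAB6 is clear from here.
LAB8 starts before LAB7 ends → LAB7 and LAB8 overlap.
LAB9 starts after LAB7 ends.
LAB9 starts after LAB8 ends.

LAB3 & LAB4, LAB7 & LAB8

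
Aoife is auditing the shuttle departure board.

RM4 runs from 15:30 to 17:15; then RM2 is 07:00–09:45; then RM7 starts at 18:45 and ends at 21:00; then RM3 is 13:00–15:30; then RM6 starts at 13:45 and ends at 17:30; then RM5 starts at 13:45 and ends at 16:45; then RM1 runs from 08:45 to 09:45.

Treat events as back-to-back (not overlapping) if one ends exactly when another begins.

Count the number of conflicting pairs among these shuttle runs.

Sorted by start: RM2, RM1, RM3, RM5, RM6, RM4, RM7.
RM1 starts before RM2 ends → RM2 and RM1 overlap.
RM3 starts after RM2 ends; RM2 is clear from here.
RM3 starts after RM1 ends; RM1 is clear from here.
RM5 starts before RM3 ends → RM3 and RM5 overlap.
RM6 starts before RM3 ends → RM3 and RM6 overlap.
RM4 starts exactly when RM3 ends (back-to-back, no overlap); RM3 is clear from here.
RM6 starts before RM5 ends → RM5 and RM6 overlap.
RM4 starts before RM5 ends → RM5 and RM4 overlap.
RM7 starts after RM5 ends.
RM4 starts before RM6 ends → RM6 and RM4 overlap.
RM7 starts after RM6 ends.
RM7 starts after RM4 ends.
Overlapping pairs: RM1 & RM2, RM3 & RM5, RM3 & RM6, RM4 & RM5, RM4 & RM6, RM5 & RM6 — 6 in total.

6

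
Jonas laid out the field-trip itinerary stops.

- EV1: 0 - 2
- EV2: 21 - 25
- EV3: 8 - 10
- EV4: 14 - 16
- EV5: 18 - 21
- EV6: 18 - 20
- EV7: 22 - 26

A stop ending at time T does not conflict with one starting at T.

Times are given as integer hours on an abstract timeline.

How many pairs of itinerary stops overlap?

2

Sorted by start: EV1, EV3, EV4, EV5, EV6, EV2, EV7.
EV3 starts after EV1 ends, so EV1 has no further overlaps.
EV4 starts after EV3 ends, so EV3 has no further overlaps.
EV5 starts after EV4 ends, so EV4 has no further overlaps.
EV6 starts before EV5 ends → EV5 and EV6 overlap.
EV2 starts exactly when EV5 ends (back-to-back, no overlap), so EV5 has no further overlaps.
EV2 starts after EV6 ends, so EV6 has no further overlaps.
EV7 starts before EV2 ends → EV2 and EV7 overlap.
Overlapping pairs: EV2 & EV7, EV5 & EV6 — 2 in total.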